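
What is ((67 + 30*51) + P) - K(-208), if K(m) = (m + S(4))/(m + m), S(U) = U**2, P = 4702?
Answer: 81881/13 ≈ 6298.5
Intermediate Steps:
K(m) = (16 + m)/(2*m) (K(m) = (m + 4**2)/(m + m) = (m + 16)/((2*m)) = (16 + m)*(1/(2*m)) = (16 + m)/(2*m))
((67 + 30*51) + P) - K(-208) = ((67 + 30*51) + 4702) - (16 - 208)/(2*(-208)) = ((67 + 1530) + 4702) - (-1)*(-192)/(2*208) = (1597 + 4702) - 1*6/13 = 6299 - 6/13 = 81881/13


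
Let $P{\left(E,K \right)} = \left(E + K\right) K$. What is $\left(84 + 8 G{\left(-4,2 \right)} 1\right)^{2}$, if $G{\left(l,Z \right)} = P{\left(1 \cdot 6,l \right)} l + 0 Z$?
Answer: $115600$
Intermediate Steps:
$P{\left(E,K \right)} = K \left(E + K\right)$
$G{\left(l,Z \right)} = l^{2} \left(6 + l\right)$ ($G{\left(l,Z \right)} = l \left(1 \cdot 6 + l\right) l + 0 Z = l \left(6 + l\right) l + 0 = l^{2} \left(6 + l\right) + 0 = l^{2} \left(6 + l\right)$)
$\left(84 + 8 G{\left(-4,2 \right)} 1\right)^{2} = \left(84 + 8 \left(-4\right)^{2} \left(6 - 4\right) 1\right)^{2} = \left(84 + 8 \cdot 16 \cdot 2 \cdot 1\right)^{2} = \left(84 + 8 \cdot 32 \cdot 1\right)^{2} = \left(84 + 256 \cdot 1\right)^{2} = \left(84 + 256\right)^{2} = 340^{2} = 115600$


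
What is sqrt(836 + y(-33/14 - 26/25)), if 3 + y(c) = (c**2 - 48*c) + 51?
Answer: 3*sqrt(14408769)/350 ≈ 32.536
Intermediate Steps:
y(c) = 48 + c**2 - 48*c (y(c) = -3 + ((c**2 - 48*c) + 51) = -3 + (51 + c**2 - 48*c) = 48 + c**2 - 48*c)
sqrt(836 + y(-33/14 - 26/25)) = sqrt(836 + (48 + (-33/14 - 26/25)**2 - 48*(-33/14 - 26/25))) = sqrt(836 + (48 + (-1189/350)**2 - 48*(-1189/350))) = sqrt(836 + (48 + 1413721/122500 + 28536/175)) = sqrt(836 + 27268921/122500) = sqrt(129678921/122500) = 3*sqrt(14408769)/350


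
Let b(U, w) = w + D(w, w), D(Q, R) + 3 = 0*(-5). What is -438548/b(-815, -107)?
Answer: 19934/5 ≈ 3986.8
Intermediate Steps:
D(Q, R) = -3 (D(Q, R) = -3 + 0*(-5) = -3 + 0 = -3)
b(U, w) = -3 + w (b(U, w) = w - 3 = -3 + w)
-438548/b(-815, -107) = -438548/(-3 - 107) = -438548/(-110) = -438548*(-1/110) = 19934/5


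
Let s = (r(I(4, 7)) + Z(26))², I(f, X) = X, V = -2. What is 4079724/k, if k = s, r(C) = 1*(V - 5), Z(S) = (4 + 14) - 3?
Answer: 1019931/16 ≈ 63746.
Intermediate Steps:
Z(S) = 15 (Z(S) = 18 - 3 = 15)
r(C) = -7 (r(C) = 1*(-2 - 5) = 1*(-7) = -7)
s = 64 (s = (-7 + 15)² = 8² = 64)
k = 64
4079724/k = 4079724/64 = 4079724*(1/64) = 1019931/16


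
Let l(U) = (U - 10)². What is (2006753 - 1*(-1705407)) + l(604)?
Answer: 4064996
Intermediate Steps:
l(U) = (-10 + U)²
(2006753 - 1*(-1705407)) + l(604) = (2006753 - 1*(-1705407)) + (-10 + 604)² = (2006753 + 1705407) + 594² = 3712160 + 352836 = 4064996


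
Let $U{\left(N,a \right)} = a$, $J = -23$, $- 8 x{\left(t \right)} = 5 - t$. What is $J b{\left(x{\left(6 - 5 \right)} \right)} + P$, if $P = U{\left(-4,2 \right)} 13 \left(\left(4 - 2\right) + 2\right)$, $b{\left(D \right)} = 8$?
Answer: $-80$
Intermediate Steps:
$x{\left(t \right)} = - \frac{5}{8} + \frac{t}{8}$ ($x{\left(t \right)} = - \frac{5 - t}{8} = - \frac{5}{8} + \frac{t}{8}$)
$P = 104$ ($P = 2 \cdot 13 \left(\left(4 - 2\right) + 2\right) = 26 \left(2 + 2\right) = 26 \cdot 4 = 104$)
$J b{\left(x{\left(6 - 5 \right)} \right)} + P = \left(-23\right) 8 + 104 = -184 + 104 = -80$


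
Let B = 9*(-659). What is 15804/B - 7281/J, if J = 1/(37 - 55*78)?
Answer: 20406653531/659 ≈ 3.0966e+7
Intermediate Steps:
J = -1/4253 (J = 1/(37 - 4290) = 1/(-4253) = -1/4253 ≈ -0.00023513)
B = -5931
15804/B - 7281/J = 15804/(-5931) - 7281/(-1/4253) = 15804*(-1/5931) - 7281*(-4253) = -1756/659 + 30966093 = 20406653531/659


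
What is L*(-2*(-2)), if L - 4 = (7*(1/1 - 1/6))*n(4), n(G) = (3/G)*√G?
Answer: 51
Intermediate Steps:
n(G) = 3/√G
L = 51/4 (L = 4 + (7*(1/1 - 1/6))*(3/√4) = 4 + (7*(1*1 - 1*⅙))*(3*(½)) = 4 + (7*(1 - ⅙))*(3/2) = 4 + (7*(⅚))*(3/2) = 4 + (35/6)*(3/2) = 4 + 35/4 = 51/4 ≈ 12.750)
L*(-2*(-2)) = 51*(-2*(-2))/4 = (51/4)*4 = 51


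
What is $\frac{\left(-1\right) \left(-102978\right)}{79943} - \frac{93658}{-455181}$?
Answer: $\frac{54360930512}{36388534683} \approx 1.4939$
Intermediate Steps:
$\frac{\left(-1\right) \left(-102978\right)}{79943} - \frac{93658}{-455181} = 102978 \cdot \frac{1}{79943} - - \frac{93658}{455181} = \frac{102978}{79943} + \frac{93658}{455181} = \frac{54360930512}{36388534683}$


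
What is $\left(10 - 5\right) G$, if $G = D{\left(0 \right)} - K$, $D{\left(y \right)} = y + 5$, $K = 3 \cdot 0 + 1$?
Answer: $20$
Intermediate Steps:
$K = 1$ ($K = 0 + 1 = 1$)
$D{\left(y \right)} = 5 + y$
$G = 4$ ($G = \left(5 + 0\right) - 1 = 5 - 1 = 4$)
$\left(10 - 5\right) G = \left(10 - 5\right) 4 = 5 \cdot 4 = 20$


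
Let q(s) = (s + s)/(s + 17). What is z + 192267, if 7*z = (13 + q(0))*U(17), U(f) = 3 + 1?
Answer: 1345921/7 ≈ 1.9227e+5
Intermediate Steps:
U(f) = 4
q(s) = 2*s/(17 + s) (q(s) = (2*s)/(17 + s) = 2*s/(17 + s))
z = 52/7 (z = ((13 + 2*0/(17 + 0))*4)/7 = ((13 + 2*0/17)*4)/7 = ((13 + 2*0*(1/17))*4)/7 = ((13 + 0)*4)/7 = (13*4)/7 = (1/7)*52 = 52/7 ≈ 7.4286)
z + 192267 = 52/7 + 192267 = 1345921/7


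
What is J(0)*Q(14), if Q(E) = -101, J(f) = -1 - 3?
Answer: 404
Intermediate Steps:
J(f) = -4
J(0)*Q(14) = -4*(-101) = 404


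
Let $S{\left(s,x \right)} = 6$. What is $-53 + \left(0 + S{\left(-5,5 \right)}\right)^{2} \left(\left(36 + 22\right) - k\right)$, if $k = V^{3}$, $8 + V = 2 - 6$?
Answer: $64243$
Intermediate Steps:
$V = -12$ ($V = -8 + \left(2 - 6\right) = -8 - 4 = -12$)
$k = -1728$ ($k = \left(-12\right)^{3} = -1728$)
$-53 + \left(0 + S{\left(-5,5 \right)}\right)^{2} \left(\left(36 + 22\right) - k\right) = -53 + \left(0 + 6\right)^{2} \left(\left(36 + 22\right) - -1728\right) = -53 + 6^{2} \left(58 + 1728\right) = -53 + 36 \cdot 1786 = -53 + 64296 = 64243$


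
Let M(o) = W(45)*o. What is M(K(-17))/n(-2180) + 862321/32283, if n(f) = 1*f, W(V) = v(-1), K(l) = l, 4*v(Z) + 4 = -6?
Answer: 751395101/28150776 ≈ 26.692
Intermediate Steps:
v(Z) = -5/2 (v(Z) = -1 + (1/4)*(-6) = -1 - 3/2 = -5/2)
W(V) = -5/2
n(f) = f
M(o) = -5*o/2
M(K(-17))/n(-2180) + 862321/32283 = -5/2*(-17)/(-2180) + 862321/32283 = (85/2)*(-1/2180) + 862321*(1/32283) = -17/872 + 862321/32283 = 751395101/28150776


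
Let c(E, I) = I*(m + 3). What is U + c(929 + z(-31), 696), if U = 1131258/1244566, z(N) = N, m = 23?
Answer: 11261398797/622283 ≈ 18097.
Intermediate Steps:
c(E, I) = 26*I (c(E, I) = I*(23 + 3) = I*26 = 26*I)
U = 565629/622283 (U = 1131258*(1/1244566) = 565629/622283 ≈ 0.90896)
U + c(929 + z(-31), 696) = 565629/622283 + 26*696 = 565629/622283 + 18096 = 11261398797/622283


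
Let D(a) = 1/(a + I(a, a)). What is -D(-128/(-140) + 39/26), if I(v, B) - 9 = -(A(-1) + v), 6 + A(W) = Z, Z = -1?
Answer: -1/16 ≈ -0.062500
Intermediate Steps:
A(W) = -7 (A(W) = -6 - 1 = -7)
I(v, B) = 16 - v (I(v, B) = 9 - (-7 + v) = 9 + (7 - v) = 16 - v)
D(a) = 1/16 (D(a) = 1/(a + (16 - a)) = 1/16)
-D(-128/(-140) + 39/26) = -1*1/16 = -1/16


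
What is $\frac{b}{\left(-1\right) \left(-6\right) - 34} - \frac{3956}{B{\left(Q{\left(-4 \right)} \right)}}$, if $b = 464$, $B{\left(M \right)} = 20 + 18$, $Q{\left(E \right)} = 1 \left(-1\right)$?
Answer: $- \frac{16050}{133} \approx -120.68$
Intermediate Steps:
$Q{\left(E \right)} = -1$
$B{\left(M \right)} = 38$
$\frac{b}{\left(-1\right) \left(-6\right) - 34} - \frac{3956}{B{\left(Q{\left(-4 \right)} \right)}} = \frac{464}{\left(-1\right) \left(-6\right) - 34} - \frac{3956}{38} = \frac{464}{6 - 34} - \frac{1978}{19} = \frac{464}{-28} - \frac{1978}{19} = 464 \left(- \frac{1}{28}\right) - \frac{1978}{19} = - \frac{116}{7} - \frac{1978}{19} = - \frac{16050}{133}$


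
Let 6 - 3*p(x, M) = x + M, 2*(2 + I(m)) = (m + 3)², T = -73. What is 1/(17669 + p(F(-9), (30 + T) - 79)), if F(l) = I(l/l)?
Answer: 3/53129 ≈ 5.6466e-5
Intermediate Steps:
I(m) = -2 + (3 + m)²/2 (I(m) = -2 + (m + 3)²/2 = -2 + (3 + m)²/2)
F(l) = 6 (F(l) = -2 + (3 + l/l)²/2 = -2 + (3 + 1)²/2 = -2 + (½)*4² = -2 + (½)*16 = -2 + 8 = 6)
p(x, M) = 2 - M/3 - x/3 (p(x, M) = 2 - (x + M)/3 = 2 - (M + x)/3 = 2 + (-M/3 - x/3) = 2 - M/3 - x/3)
1/(17669 + p(F(-9), (30 + T) - 79)) = 1/(17669 + (2 - ((30 - 73) - 79)/3 - ⅓*6)) = 1/(17669 + (2 - (-43 - 79)/3 - 2)) = 1/(17669 + (2 - ⅓*(-122) - 2)) = 1/(17669 + (2 + 122/3 - 2)) = 1/(17669 + 122/3) = 1/(53129/3) = 3/53129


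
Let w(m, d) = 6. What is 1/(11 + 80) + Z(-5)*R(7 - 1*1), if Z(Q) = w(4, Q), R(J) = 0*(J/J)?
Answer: 1/91 ≈ 0.010989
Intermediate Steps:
R(J) = 0 (R(J) = 0*1 = 0)
Z(Q) = 6
1/(11 + 80) + Z(-5)*R(7 - 1*1) = 1/(11 + 80) + 6*0 = 1/91 + 0 = 1/91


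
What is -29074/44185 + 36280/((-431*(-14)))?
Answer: 713799642/133306145 ≈ 5.3546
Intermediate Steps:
-29074/44185 + 36280/((-431*(-14))) = -29074*1/44185 + 36280/6034 = -29074/44185 + 36280*(1/6034) = -29074/44185 + 18140/3017 = 713799642/133306145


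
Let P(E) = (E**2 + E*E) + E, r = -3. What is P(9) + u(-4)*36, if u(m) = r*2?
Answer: -45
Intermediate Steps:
u(m) = -6 (u(m) = -3*2 = -6)
P(E) = E + 2*E**2 (P(E) = (E**2 + E**2) + E = 2*E**2 + E = E + 2*E**2)
P(9) + u(-4)*36 = 9*(1 + 2*9) - 6*36 = 9*(1 + 18) - 216 = 9*19 - 216 = 171 - 216 = -45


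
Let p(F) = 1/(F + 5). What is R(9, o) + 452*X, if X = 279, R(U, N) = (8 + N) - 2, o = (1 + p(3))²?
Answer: 8071377/64 ≈ 1.2612e+5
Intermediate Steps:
p(F) = 1/(5 + F)
o = 81/64 (o = (1 + 1/(5 + 3))² = (1 + 1/8)² = (1 + ⅛)² = (9/8)² = 81/64 ≈ 1.2656)
R(U, N) = 6 + N
R(9, o) + 452*X = (6 + 81/64) + 452*279 = 465/64 + 126108 = 8071377/64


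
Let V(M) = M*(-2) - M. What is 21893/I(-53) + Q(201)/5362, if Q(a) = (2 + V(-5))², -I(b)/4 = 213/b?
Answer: 3110965163/2284212 ≈ 1361.9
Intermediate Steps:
I(b) = -852/b
V(M) = -3*M (V(M) = -2*M - M = -3*M)
Q(a) = 289 (Q(a) = (2 - 3*(-5))² = (2 + 15)² = 17² = 289)
21893/I(-53) + Q(201)/5362 = 21893/((-852/(-53))) + 289/5362 = 21893/((-852*(-1/53))) + 289*(1/5362) = 21893/(852/53) + 289/5362 = 21893*(53/852) + 289/5362 = 1160329/852 + 289/5362 = 3110965163/2284212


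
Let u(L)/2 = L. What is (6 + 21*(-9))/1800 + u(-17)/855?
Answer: -4837/34200 ≈ -0.14143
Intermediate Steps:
u(L) = 2*L
(6 + 21*(-9))/1800 + u(-17)/855 = (6 + 21*(-9))/1800 + (2*(-17))/855 = (6 - 189)*(1/1800) - 34*1/855 = -183*1/1800 - 34/855 = -61/600 - 34/855 = -4837/34200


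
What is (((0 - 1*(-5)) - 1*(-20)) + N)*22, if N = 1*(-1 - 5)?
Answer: 418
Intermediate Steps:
N = -6 (N = 1*(-6) = -6)
(((0 - 1*(-5)) - 1*(-20)) + N)*22 = (((0 - 1*(-5)) - 1*(-20)) - 6)*22 = (((0 + 5) + 20) - 6)*22 = ((5 + 20) - 6)*22 = (25 - 6)*22 = 19*22 = 418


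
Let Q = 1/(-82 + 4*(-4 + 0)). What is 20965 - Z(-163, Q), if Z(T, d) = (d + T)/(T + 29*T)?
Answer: 669788755/31948 ≈ 20965.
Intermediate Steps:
Q = -1/98 (Q = 1/(-82 + 4*(-4)) = 1/(-82 - 16) = 1/(-98) = -1/98 ≈ -0.010204)
Z(T, d) = (T + d)/(30*T) (Z(T, d) = (T + d)/((30*T)) = (T + d)*(1/(30*T)) = (T + d)/(30*T))
20965 - Z(-163, Q) = 20965 - (-163 - 1/98)/(30*(-163)) = 20965 - (-1)*(-15975)/(30*163*98) = 20965 - 1*1065/31948 = 20965 - 1065/31948 = 669788755/31948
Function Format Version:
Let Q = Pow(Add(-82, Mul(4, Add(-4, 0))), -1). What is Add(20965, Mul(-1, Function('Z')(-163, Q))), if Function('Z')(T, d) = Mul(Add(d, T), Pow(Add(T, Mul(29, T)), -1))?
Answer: Rational(669788755, 31948) ≈ 20965.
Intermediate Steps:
Q = Rational(-1, 98) (Q = Pow(Add(-82, Mul(4, -4)), -1) = Pow(Add(-82, -16), -1) = Pow(-98, -1) = Rational(-1, 98) ≈ -0.010204)
Function('Z')(T, d) = Mul(Rational(1, 30), Pow(T, -1), Add(T, d)) (Function('Z')(T, d) = Mul(Add(T, d), Pow(Mul(30, T), -1)) = Mul(Add(T, d), Mul(Rational(1, 30), Pow(T, -1))) = Mul(Rational(1, 30), Pow(T, -1), Add(T, d)))
Add(20965, Mul(-1, Function('Z')(-163, Q))) = Add(20965, Mul(-1, Mul(Rational(1, 30), Pow(-163, -1), Add(-163, Rational(-1, 98))))) = Add(20965, Mul(-1, Mul(Rational(1, 30), Rational(-1, 163), Rational(-15975, 98)))) = Add(20965, Mul(-1, Rational(1065, 31948))) = Add(20965, Rational(-1065, 31948)) = Rational(669788755, 31948)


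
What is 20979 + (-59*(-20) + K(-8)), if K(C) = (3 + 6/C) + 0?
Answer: 88645/4 ≈ 22161.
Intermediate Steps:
K(C) = 3 + 6/C
20979 + (-59*(-20) + K(-8)) = 20979 + (-59*(-20) + (3 + 6/(-8))) = 20979 + (1180 + (3 + 6*(-⅛))) = 20979 + (1180 + (3 - ¾)) = 20979 + (1180 + 9/4) = 20979 + 4729/4 = 88645/4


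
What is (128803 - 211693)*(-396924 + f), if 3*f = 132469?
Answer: 29240911890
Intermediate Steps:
f = 132469/3 (f = (⅓)*132469 = 132469/3 ≈ 44156.)
(128803 - 211693)*(-396924 + f) = (128803 - 211693)*(-396924 + 132469/3) = -82890*(-1058303/3) = 29240911890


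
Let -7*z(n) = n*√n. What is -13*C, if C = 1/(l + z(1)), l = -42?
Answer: 91/295 ≈ 0.30847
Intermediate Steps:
z(n) = -n^(3/2)/7 (z(n) = -n*√n/7 = -n^(3/2)/7)
C = -7/295 (C = 1/(-42 - 1^(3/2)/7) = 1/(-42 - ⅐*1) = 1/(-42 - ⅐) = 1/(-295/7) = -7/295 ≈ -0.023729)
-13*C = -13*(-7/295) = 91/295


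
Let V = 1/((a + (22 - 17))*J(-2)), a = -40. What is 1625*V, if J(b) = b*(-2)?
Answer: -325/28 ≈ -11.607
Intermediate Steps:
J(b) = -2*b
V = -1/140 (V = 1/((-40 + (22 - 17))*((-2*(-2)))) = 1/((-40 + 5)*4) = (¼)/(-35) = -1/35*¼ = -1/140 ≈ -0.0071429)
1625*V = 1625*(-1/140) = -325/28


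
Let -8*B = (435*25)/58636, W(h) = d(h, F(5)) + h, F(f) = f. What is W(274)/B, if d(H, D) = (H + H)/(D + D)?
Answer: -257060224/18125 ≈ -14183.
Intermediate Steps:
d(H, D) = H/D (d(H, D) = (2*H)/((2*D)) = (2*H)*(1/(2*D)) = H/D)
W(h) = 6*h/5 (W(h) = h/5 + h = 6*h/5)
B = -10875/469088 (B = -435*25/(8*58636) = -10875/(8*58636) = -⅛*10875/58636 = -10875/469088 ≈ -0.023183)
W(274)/B = ((6/5)*274)/(-10875/469088) = (1644/5)*(-469088/10875) = -257060224/18125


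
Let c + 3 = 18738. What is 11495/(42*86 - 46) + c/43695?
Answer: 37938869/10387758 ≈ 3.6523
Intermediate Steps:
c = 18735 (c = -3 + 18738 = 18735)
11495/(42*86 - 46) + c/43695 = 11495/(42*86 - 46) + 18735/43695 = 11495/(3612 - 46) + 18735*(1/43695) = 11495/3566 + 1249/2913 = 37938869/10387758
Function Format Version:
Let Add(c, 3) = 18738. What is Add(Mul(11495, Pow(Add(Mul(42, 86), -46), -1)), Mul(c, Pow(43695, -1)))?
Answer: Rational(37938869, 10387758) ≈ 3.6523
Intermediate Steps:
c = 18735 (c = Add(-3, 18738) = 18735)
Add(Mul(11495, Pow(Add(Mul(42, 86), -46), -1)), Mul(c, Pow(43695, -1))) = Add(Mul(11495, Pow(Add(Mul(42, 86), -46), -1)), Mul(18735, Pow(43695, -1))) = Add(Mul(11495, Pow(Add(3612, -46), -1)), Mul(18735, Rational(1, 43695))) = Add(Mul(11495, Pow(3566, -1)), Rational(1249, 2913)) = Add(Mul(11495, Rational(1, 3566)), Rational(1249, 2913)) = Add(Rational(11495, 3566), Rational(1249, 2913)) = Rational(37938869, 10387758)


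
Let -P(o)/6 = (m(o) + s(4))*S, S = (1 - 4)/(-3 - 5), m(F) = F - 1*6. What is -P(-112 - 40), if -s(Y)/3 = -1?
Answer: -1395/4 ≈ -348.75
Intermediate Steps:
s(Y) = 3 (s(Y) = -3*(-1) = 3)
m(F) = -6 + F (m(F) = F - 6 = -6 + F)
S = 3/8 (S = -3/(-8) = -3*(-⅛) = 3/8 ≈ 0.37500)
P(o) = 27/4 - 9*o/4 (P(o) = -6*((-6 + o) + 3)*3/8 = -6*(-3 + o)*3/8 = -6*(-9/8 + 3*o/8) = 27/4 - 9*o/4)
-P(-112 - 40) = -(27/4 - 9*(-112 - 40)/4) = -(27/4 - 9/4*(-152)) = -(27/4 + 342) = -1*1395/4 = -1395/4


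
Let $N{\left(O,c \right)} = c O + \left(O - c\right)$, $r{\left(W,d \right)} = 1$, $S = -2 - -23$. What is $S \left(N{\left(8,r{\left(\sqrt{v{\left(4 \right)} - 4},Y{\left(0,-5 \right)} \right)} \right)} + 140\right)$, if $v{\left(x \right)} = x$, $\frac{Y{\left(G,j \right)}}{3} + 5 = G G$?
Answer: $3255$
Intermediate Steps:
$Y{\left(G,j \right)} = -15 + 3 G^{2}$ ($Y{\left(G,j \right)} = -15 + 3 G G = -15 + 3 G^{2}$)
$S = 21$ ($S = -2 + 23 = 21$)
$N{\left(O,c \right)} = O - c + O c$ ($N{\left(O,c \right)} = O c + \left(O - c\right) = O - c + O c$)
$S \left(N{\left(8,r{\left(\sqrt{v{\left(4 \right)} - 4},Y{\left(0,-5 \right)} \right)} \right)} + 140\right) = 21 \left(\left(8 - 1 + 8 \cdot 1\right) + 140\right) = 21 \left(\left(8 - 1 + 8\right) + 140\right) = 21 \left(15 + 140\right) = 21 \cdot 155 = 3255$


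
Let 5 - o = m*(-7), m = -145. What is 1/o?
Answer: -1/1010 ≈ -0.00099010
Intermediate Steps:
o = -1010 (o = 5 - (-145)*(-7) = 5 - 1*1015 = 5 - 1015 = -1010)
1/o = 1/(-1010) = -1/1010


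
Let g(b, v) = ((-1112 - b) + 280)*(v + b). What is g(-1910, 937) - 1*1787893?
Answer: -2836787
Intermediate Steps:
g(b, v) = (-832 - b)*(b + v)
g(-1910, 937) - 1*1787893 = (-1*(-1910)² - 832*(-1910) - 832*937 - 1*(-1910)*937) - 1*1787893 = (-1*3648100 + 1589120 - 779584 + 1789670) - 1787893 = (-3648100 + 1589120 - 779584 + 1789670) - 1787893 = -1048894 - 1787893 = -2836787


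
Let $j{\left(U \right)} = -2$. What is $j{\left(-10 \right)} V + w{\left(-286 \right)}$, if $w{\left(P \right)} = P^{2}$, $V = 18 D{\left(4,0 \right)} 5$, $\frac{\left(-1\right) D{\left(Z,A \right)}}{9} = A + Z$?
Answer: $88276$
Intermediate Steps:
$D{\left(Z,A \right)} = - 9 A - 9 Z$ ($D{\left(Z,A \right)} = - 9 \left(A + Z\right) = - 9 A - 9 Z$)
$V = -3240$ ($V = 18 \left(\left(-9\right) 0 - 36\right) 5 = 18 \left(0 - 36\right) 5 = 18 \left(-36\right) 5 = \left(-648\right) 5 = -3240$)
$j{\left(-10 \right)} V + w{\left(-286 \right)} = \left(-2\right) \left(-3240\right) + \left(-286\right)^{2} = 6480 + 81796 = 88276$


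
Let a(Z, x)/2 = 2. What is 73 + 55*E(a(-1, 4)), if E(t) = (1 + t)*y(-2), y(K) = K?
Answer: -477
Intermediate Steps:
a(Z, x) = 4 (a(Z, x) = 2*2 = 4)
E(t) = -2 - 2*t (E(t) = (1 + t)*(-2) = -2 - 2*t)
73 + 55*E(a(-1, 4)) = 73 + 55*(-2 - 2*4) = 73 + 55*(-2 - 8) = 73 + 55*(-10) = 73 - 550 = -477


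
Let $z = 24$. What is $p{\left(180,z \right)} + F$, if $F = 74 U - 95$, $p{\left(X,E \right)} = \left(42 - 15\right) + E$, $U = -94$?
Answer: $-7000$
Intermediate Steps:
$p{\left(X,E \right)} = 27 + E$
$F = -7051$ ($F = 74 \left(-94\right) - 95 = -6956 - 95 = -7051$)
$p{\left(180,z \right)} + F = \left(27 + 24\right) - 7051 = 51 - 7051 = -7000$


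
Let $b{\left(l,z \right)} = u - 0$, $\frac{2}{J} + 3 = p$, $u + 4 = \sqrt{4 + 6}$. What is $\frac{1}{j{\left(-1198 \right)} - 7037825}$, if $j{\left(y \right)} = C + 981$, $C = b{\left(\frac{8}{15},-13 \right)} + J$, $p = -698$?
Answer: $- \frac{345791414545}{2433281624844228849} - \frac{491401 \sqrt{10}}{24332816248442288490} \approx -1.4211 \cdot 10^{-7}$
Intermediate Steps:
$u = -4 + \sqrt{10}$ ($u = -4 + \sqrt{4 + 6} = -4 + \sqrt{10} \approx -0.83772$)
$J = - \frac{2}{701}$ ($J = \frac{2}{-3 - 698} = \frac{2}{-701} = 2 \left(- \frac{1}{701}\right) = - \frac{2}{701} \approx -0.0028531$)
$b{\left(l,z \right)} = -4 + \sqrt{10}$ ($b{\left(l,z \right)} = \left(-4 + \sqrt{10}\right) - 0 = \left(-4 + \sqrt{10}\right) + 0 = -4 + \sqrt{10}$)
$C = - \frac{2806}{701} + \sqrt{10}$ ($C = \left(-4 + \sqrt{10}\right) - \frac{2}{701} = - \frac{2806}{701} + \sqrt{10} \approx -0.84058$)
$j{\left(y \right)} = \frac{684875}{701} + \sqrt{10}$ ($j{\left(y \right)} = \left(- \frac{2806}{701} + \sqrt{10}\right) + 981 = \frac{684875}{701} + \sqrt{10}$)
$\frac{1}{j{\left(-1198 \right)} - 7037825} = \frac{1}{\left(\frac{684875}{701} + \sqrt{10}\right) - 7037825} = \frac{1}{- \frac{4932830450}{701} + \sqrt{10}}$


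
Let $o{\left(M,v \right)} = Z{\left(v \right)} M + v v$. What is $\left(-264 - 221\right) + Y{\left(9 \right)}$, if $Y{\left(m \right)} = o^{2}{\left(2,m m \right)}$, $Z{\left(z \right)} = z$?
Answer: $45198244$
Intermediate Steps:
$o{\left(M,v \right)} = v^{2} + M v$ ($o{\left(M,v \right)} = v M + v v = M v + v^{2} = v^{2} + M v$)
$Y{\left(m \right)} = m^{4} \left(2 + m^{2}\right)^{2}$ ($Y{\left(m \right)} = \left(m m \left(2 + m m\right)\right)^{2} = \left(m^{2} \left(2 + m^{2}\right)\right)^{2} = m^{4} \left(2 + m^{2}\right)^{2}$)
$\left(-264 - 221\right) + Y{\left(9 \right)} = \left(-264 - 221\right) + 9^{4} \left(2 + 9^{2}\right)^{2} = -485 + 6561 \left(2 + 81\right)^{2} = -485 + 6561 \cdot 83^{2} = -485 + 6561 \cdot 6889 = -485 + 45198729 = 45198244$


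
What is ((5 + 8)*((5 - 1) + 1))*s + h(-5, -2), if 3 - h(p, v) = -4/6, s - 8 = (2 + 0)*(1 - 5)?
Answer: 11/3 ≈ 3.6667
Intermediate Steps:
s = 0 (s = 8 + (2 + 0)*(1 - 5) = 8 + 2*(-4) = 8 - 8 = 0)
h(p, v) = 11/3 (h(p, v) = 3 - (-4)/6 = 3 - 1*(-⅔) = 3 + ⅔ = 11/3)
((5 + 8)*((5 - 1) + 1))*s + h(-5, -2) = ((5 + 8)*((5 - 1) + 1))*0 + 11/3 = (13*(4 + 1))*0 + 11/3 = (13*5)*0 + 11/3 = 65*0 + 11/3 = 0 + 11/3 = 11/3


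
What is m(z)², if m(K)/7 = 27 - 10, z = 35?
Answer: 14161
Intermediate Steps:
m(K) = 119 (m(K) = 7*(27 - 10) = 7*17 = 119)
m(z)² = 119² = 14161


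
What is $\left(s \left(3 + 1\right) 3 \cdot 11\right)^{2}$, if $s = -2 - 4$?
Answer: $627264$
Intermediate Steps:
$s = -6$ ($s = -2 - 4 = -6$)
$\left(s \left(3 + 1\right) 3 \cdot 11\right)^{2} = \left(- 6 \left(3 + 1\right) 3 \cdot 11\right)^{2} = \left(\left(-6\right) 4 \cdot 3 \cdot 11\right)^{2} = \left(\left(-24\right) 3 \cdot 11\right)^{2} = \left(\left(-72\right) 11\right)^{2} = \left(-792\right)^{2} = 627264$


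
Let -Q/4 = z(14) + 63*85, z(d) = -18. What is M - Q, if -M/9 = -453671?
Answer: 4104387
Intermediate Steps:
M = 4083039 (M = -9*(-453671) = 4083039)
Q = -21348 (Q = -4*(-18 + 63*85) = -4*(-18 + 5355) = -4*5337 = -21348)
M - Q = 4083039 - 1*(-21348) = 4083039 + 21348 = 4104387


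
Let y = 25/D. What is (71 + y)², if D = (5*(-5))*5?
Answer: 125316/25 ≈ 5012.6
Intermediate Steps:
D = -125 (D = -25*5 = -125)
y = -⅕ (y = 25/(-125) = 25*(-1/125) = -⅕ ≈ -0.20000)
(71 + y)² = (71 - ⅕)² = (354/5)² = 125316/25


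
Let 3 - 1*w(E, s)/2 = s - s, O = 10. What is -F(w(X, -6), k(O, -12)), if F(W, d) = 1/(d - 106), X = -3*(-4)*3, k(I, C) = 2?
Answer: 1/104 ≈ 0.0096154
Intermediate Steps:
X = 36 (X = 12*3 = 36)
w(E, s) = 6 (w(E, s) = 6 - 2*(s - s) = 6 - 2*0 = 6 + 0 = 6)
F(W, d) = 1/(-106 + d)
-F(w(X, -6), k(O, -12)) = -1/(-106 + 2) = -1/(-104) = -1*(-1/104) = 1/104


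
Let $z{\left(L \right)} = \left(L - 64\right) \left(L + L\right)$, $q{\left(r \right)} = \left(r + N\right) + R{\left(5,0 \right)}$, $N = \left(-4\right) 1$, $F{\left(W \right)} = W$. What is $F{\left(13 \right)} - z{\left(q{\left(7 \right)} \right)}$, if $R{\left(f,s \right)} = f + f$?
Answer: $1339$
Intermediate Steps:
$R{\left(f,s \right)} = 2 f$
$N = -4$
$q{\left(r \right)} = 6 + r$ ($q{\left(r \right)} = \left(r - 4\right) + 2 \cdot 5 = \left(-4 + r\right) + 10 = 6 + r$)
$z{\left(L \right)} = 2 L \left(-64 + L\right)$ ($z{\left(L \right)} = \left(-64 + L\right) 2 L = 2 L \left(-64 + L\right)$)
$F{\left(13 \right)} - z{\left(q{\left(7 \right)} \right)} = 13 - 2 \left(6 + 7\right) \left(-64 + \left(6 + 7\right)\right) = 13 - 2 \cdot 13 \left(-64 + 13\right) = 13 - 2 \cdot 13 \left(-51\right) = 13 - -1326 = 13 + 1326 = 1339$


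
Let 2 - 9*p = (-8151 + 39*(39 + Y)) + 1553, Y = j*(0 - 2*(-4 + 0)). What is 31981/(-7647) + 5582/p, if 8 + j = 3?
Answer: 57282709/16922811 ≈ 3.3849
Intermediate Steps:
j = -5 (j = -8 + 3 = -5)
Y = -40 (Y = -5*(0 - 2*(-4 + 0)) = -5*(0 - 2*(-4)) = -5*(0 + 8) = -5*8 = -40)
p = 2213/3 (p = 2/9 - ((-8151 + 39*(39 - 40)) + 1553)/9 = 2/9 - ((-8151 + 39*(-1)) + 1553)/9 = 2/9 - ((-8151 - 39) + 1553)/9 = 2/9 - (-8190 + 1553)/9 = 2/9 - 1/9*(-6637) = 2/9 + 6637/9 = 2213/3 ≈ 737.67)
31981/(-7647) + 5582/p = 31981/(-7647) + 5582/(2213/3) = 31981*(-1/7647) + 5582*(3/2213) = -31981/7647 + 16746/2213 = 57282709/16922811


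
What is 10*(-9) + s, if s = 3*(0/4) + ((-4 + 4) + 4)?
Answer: -86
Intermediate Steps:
s = 4 (s = 3*(0*(¼)) + (0 + 4) = 3*0 + 4 = 0 + 4 = 4)
10*(-9) + s = 10*(-9) + 4 = -90 + 4 = -86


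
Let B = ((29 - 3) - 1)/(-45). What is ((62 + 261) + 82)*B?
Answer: -225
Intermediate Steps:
B = -5/9 (B = (26 - 1)*(-1/45) = 25*(-1/45) = -5/9 ≈ -0.55556)
((62 + 261) + 82)*B = ((62 + 261) + 82)*(-5/9) = (323 + 82)*(-5/9) = 405*(-5/9) = -225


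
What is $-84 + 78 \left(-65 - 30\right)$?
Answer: $-7494$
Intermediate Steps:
$-84 + 78 \left(-65 - 30\right) = -84 + 78 \left(-95\right) = -84 - 7410 = -7494$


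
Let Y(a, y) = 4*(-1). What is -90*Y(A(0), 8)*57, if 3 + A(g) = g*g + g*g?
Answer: 20520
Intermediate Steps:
A(g) = -3 + 2*g² (A(g) = -3 + (g*g + g*g) = -3 + (g² + g²) = -3 + 2*g²)
Y(a, y) = -4
-90*Y(A(0), 8)*57 = -90*(-4)*57 = 360*57 = 20520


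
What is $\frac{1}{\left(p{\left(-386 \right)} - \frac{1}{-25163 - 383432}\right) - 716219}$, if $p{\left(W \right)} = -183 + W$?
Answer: $- \frac{408595}{292875992859} \approx -1.3951 \cdot 10^{-6}$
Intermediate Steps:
$\frac{1}{\left(p{\left(-386 \right)} - \frac{1}{-25163 - 383432}\right) - 716219} = \frac{1}{\left(\left(-183 - 386\right) - \frac{1}{-25163 - 383432}\right) - 716219} = \frac{1}{\left(-569 - \frac{1}{-408595}\right) - 716219} = \frac{1}{\left(-569 - - \frac{1}{408595}\right) - 716219} = \frac{1}{\left(-569 + \frac{1}{408595}\right) - 716219} = \frac{1}{- \frac{232490554}{408595} - 716219} = \frac{1}{- \frac{292875992859}{408595}} = - \frac{408595}{292875992859}$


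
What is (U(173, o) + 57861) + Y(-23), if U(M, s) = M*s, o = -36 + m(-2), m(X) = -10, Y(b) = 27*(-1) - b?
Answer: 49899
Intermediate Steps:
Y(b) = -27 - b
o = -46 (o = -36 - 10 = -46)
(U(173, o) + 57861) + Y(-23) = (173*(-46) + 57861) + (-27 - 1*(-23)) = (-7958 + 57861) + (-27 + 23) = 49903 - 4 = 49899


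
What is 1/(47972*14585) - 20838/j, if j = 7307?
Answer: -14579757210253/5112500527340 ≈ -2.8518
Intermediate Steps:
1/(47972*14585) - 20838/j = 1/(47972*14585) - 20838/7307 = (1/47972)*(1/14585) - 20838*1/7307 = 1/699671620 - 20838/7307 = -14579757210253/5112500527340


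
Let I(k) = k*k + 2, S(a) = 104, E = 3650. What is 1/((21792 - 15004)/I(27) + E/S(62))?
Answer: 38012/1687051 ≈ 0.022532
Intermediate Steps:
I(k) = 2 + k² (I(k) = k² + 2 = 2 + k²)
1/((21792 - 15004)/I(27) + E/S(62)) = 1/((21792 - 15004)/(2 + 27²) + 3650/104) = 1/(6788/(2 + 729) + 3650*(1/104)) = 1/(6788/731 + 1825/52) = 1/(1687051/38012) = 38012/1687051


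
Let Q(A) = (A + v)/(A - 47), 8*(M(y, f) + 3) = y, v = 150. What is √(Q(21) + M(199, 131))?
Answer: √41366/52 ≈ 3.9113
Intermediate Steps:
M(y, f) = -3 + y/8
Q(A) = (150 + A)/(-47 + A) (Q(A) = (A + 150)/(A - 47) = (150 + A)/(-47 + A))
√(Q(21) + M(199, 131)) = √((150 + 21)/(-47 + 21) + (-3 + (⅛)*199)) = √(171/(-26) + (-3 + 199/8)) = √(-1/26*171 + 175/8) = √(-171/26 + 175/8) = √(1591/104) = √41366/52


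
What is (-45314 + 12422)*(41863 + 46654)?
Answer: -2911501164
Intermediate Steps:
(-45314 + 12422)*(41863 + 46654) = -32892*88517 = -2911501164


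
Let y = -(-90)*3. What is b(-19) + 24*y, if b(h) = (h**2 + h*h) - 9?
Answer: 7193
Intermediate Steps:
y = 270 (y = -18*(-15) = 270)
b(h) = -9 + 2*h**2 (b(h) = (h**2 + h**2) - 9 = 2*h**2 - 9 = -9 + 2*h**2)
b(-19) + 24*y = (-9 + 2*(-19)**2) + 24*270 = (-9 + 2*361) + 6480 = (-9 + 722) + 6480 = 713 + 6480 = 7193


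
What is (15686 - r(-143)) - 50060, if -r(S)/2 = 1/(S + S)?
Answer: -4915483/143 ≈ -34374.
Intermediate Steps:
r(S) = -1/S (r(S) = -2/(S + S) = -2*1/(2*S) = -1/S)
(15686 - r(-143)) - 50060 = (15686 - (-1)/(-143)) - 50060 = (15686 - (-1)*(-1)/143) - 50060 = (15686 - 1*1/143) - 50060 = (15686 - 1/143) - 50060 = 2243097/143 - 50060 = -4915483/143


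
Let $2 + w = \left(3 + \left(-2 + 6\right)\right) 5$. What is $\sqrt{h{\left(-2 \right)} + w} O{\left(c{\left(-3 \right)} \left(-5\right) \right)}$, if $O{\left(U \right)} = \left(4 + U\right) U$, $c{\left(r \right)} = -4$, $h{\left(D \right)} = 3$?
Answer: $2880$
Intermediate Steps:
$w = 33$ ($w = -2 + \left(3 + \left(-2 + 6\right)\right) 5 = -2 + \left(3 + 4\right) 5 = -2 + 7 \cdot 5 = -2 + 35 = 33$)
$O{\left(U \right)} = U \left(4 + U\right)$
$\sqrt{h{\left(-2 \right)} + w} O{\left(c{\left(-3 \right)} \left(-5\right) \right)} = \sqrt{3 + 33} \left(-4\right) \left(-5\right) \left(4 - -20\right) = \sqrt{36} \cdot 20 \left(4 + 20\right) = 6 \cdot 20 \cdot 24 = 6 \cdot 480 = 2880$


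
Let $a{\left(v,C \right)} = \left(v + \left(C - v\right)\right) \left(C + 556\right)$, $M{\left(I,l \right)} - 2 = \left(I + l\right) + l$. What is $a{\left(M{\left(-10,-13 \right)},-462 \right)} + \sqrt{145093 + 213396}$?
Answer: $-43428 + \sqrt{358489} \approx -42829.0$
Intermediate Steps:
$M{\left(I,l \right)} = 2 + I + 2 l$ ($M{\left(I,l \right)} = 2 + \left(\left(I + l\right) + l\right) = 2 + \left(I + 2 l\right) = 2 + I + 2 l$)
$a{\left(v,C \right)} = C \left(556 + C\right)$
$a{\left(M{\left(-10,-13 \right)},-462 \right)} + \sqrt{145093 + 213396} = - 462 \left(556 - 462\right) + \sqrt{145093 + 213396} = \left(-462\right) 94 + \sqrt{358489} = -43428 + \sqrt{358489}$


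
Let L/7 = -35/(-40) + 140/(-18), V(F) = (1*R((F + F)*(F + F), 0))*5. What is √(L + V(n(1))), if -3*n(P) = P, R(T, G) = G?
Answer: 7*I*√142/12 ≈ 6.9512*I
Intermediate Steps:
n(P) = -P/3
V(F) = 0 (V(F) = (1*0)*5 = 0*5 = 0)
L = -3479/72 (L = 7*(-35/(-40) + 140/(-18)) = 7*(-35*(-1/40) + 140*(-1/18)) = 7*(7/8 - 70/9) = 7*(-497/72) = -3479/72 ≈ -48.319)
√(L + V(n(1))) = √(-3479/72 + 0) = √(-3479/72) = 7*I*√142/12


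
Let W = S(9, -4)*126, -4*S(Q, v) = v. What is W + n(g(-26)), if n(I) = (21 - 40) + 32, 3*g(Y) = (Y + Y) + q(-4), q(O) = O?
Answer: 139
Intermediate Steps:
S(Q, v) = -v/4
g(Y) = -4/3 + 2*Y/3 (g(Y) = ((Y + Y) - 4)/3 = (2*Y - 4)/3 = (-4 + 2*Y)/3 = -4/3 + 2*Y/3)
n(I) = 13 (n(I) = -19 + 32 = 13)
W = 126 (W = -¼*(-4)*126 = 1*126 = 126)
W + n(g(-26)) = 126 + 13 = 139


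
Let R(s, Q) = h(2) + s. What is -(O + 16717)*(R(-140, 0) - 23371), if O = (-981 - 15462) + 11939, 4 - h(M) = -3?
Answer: 287054352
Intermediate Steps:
h(M) = 7 (h(M) = 4 - 1*(-3) = 4 + 3 = 7)
O = -4504 (O = -16443 + 11939 = -4504)
R(s, Q) = 7 + s
-(O + 16717)*(R(-140, 0) - 23371) = -(-4504 + 16717)*((7 - 140) - 23371) = -12213*(-133 - 23371) = -12213*(-23504) = -1*(-287054352) = 287054352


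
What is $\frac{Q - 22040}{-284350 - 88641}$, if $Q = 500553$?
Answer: $- \frac{478513}{372991} \approx -1.2829$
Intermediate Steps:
$\frac{Q - 22040}{-284350 - 88641} = \frac{500553 - 22040}{-284350 - 88641} = \frac{478513}{-372991} = 478513 \left(- \frac{1}{372991}\right) = - \frac{478513}{372991}$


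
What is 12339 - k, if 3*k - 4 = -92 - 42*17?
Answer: 37819/3 ≈ 12606.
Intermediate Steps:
k = -802/3 (k = 4/3 + (-92 - 42*17)/3 = 4/3 + (-92 - 714)/3 = 4/3 + (⅓)*(-806) = 4/3 - 806/3 = -802/3 ≈ -267.33)
12339 - k = 12339 - 1*(-802/3) = 12339 + 802/3 = 37819/3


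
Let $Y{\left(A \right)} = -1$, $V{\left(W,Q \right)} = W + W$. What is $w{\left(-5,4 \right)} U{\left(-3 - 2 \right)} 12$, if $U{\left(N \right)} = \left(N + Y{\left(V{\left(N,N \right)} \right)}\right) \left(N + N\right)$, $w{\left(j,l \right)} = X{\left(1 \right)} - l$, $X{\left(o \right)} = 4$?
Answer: $0$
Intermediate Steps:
$V{\left(W,Q \right)} = 2 W$
$w{\left(j,l \right)} = 4 - l$
$U{\left(N \right)} = 2 N \left(-1 + N\right)$ ($U{\left(N \right)} = \left(N - 1\right) \left(N + N\right) = \left(-1 + N\right) 2 N = 2 N \left(-1 + N\right)$)
$w{\left(-5,4 \right)} U{\left(-3 - 2 \right)} 12 = \left(4 - 4\right) 2 \left(-3 - 2\right) \left(-1 - 5\right) 12 = 0 \cdot 2 \left(-5\right) \left(-1 - 5\right) 12 = 0 \cdot 2 \left(-5\right) \left(-6\right) 12 = 0 \cdot 60 \cdot 12 = 0 \cdot 12 = 0$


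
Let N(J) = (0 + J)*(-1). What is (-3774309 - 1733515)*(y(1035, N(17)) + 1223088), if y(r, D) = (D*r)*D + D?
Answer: -8383932583264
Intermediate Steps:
N(J) = -J (N(J) = J*(-1) = -J)
y(r, D) = D + r*D**2 (y(r, D) = r*D**2 + D = D + r*D**2)
(-3774309 - 1733515)*(y(1035, N(17)) + 1223088) = (-3774309 - 1733515)*((-1*17)*(1 - 1*17*1035) + 1223088) = -5507824*(-17*(1 - 17*1035) + 1223088) = -5507824*(-17*(1 - 17595) + 1223088) = -5507824*(-17*(-17594) + 1223088) = -5507824*(299098 + 1223088) = -5507824*1522186 = -8383932583264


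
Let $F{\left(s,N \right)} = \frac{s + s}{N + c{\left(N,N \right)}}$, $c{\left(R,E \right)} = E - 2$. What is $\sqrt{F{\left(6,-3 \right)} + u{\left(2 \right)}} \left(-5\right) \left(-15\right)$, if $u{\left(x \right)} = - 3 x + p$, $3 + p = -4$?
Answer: $\frac{75 i \sqrt{58}}{2} \approx 285.59 i$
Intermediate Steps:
$p = -7$ ($p = -3 - 4 = -7$)
$c{\left(R,E \right)} = -2 + E$ ($c{\left(R,E \right)} = E - 2 = -2 + E$)
$F{\left(s,N \right)} = \frac{2 s}{-2 + 2 N}$ ($F{\left(s,N \right)} = \frac{s + s}{N + \left(-2 + N\right)} = \frac{2 s}{-2 + 2 N}$)
$u{\left(x \right)} = -7 - 3 x$ ($u{\left(x \right)} = - 3 x - 7 = -7 - 3 x$)
$\sqrt{F{\left(6,-3 \right)} + u{\left(2 \right)}} \left(-5\right) \left(-15\right) = \sqrt{\frac{6}{-1 - 3} - 13} \left(-5\right) \left(-15\right) = \sqrt{\frac{6}{-4} - 13} \left(-5\right) \left(-15\right) = \sqrt{6 \left(- \frac{1}{4}\right) - 13} \left(-5\right) \left(-15\right) = \sqrt{- \frac{3}{2} - 13} \left(-5\right) \left(-15\right) = \sqrt{- \frac{29}{2}} \left(-5\right) \left(-15\right) = \frac{i \sqrt{58}}{2} \left(-5\right) \left(-15\right) = - \frac{5 i \sqrt{58}}{2} \left(-15\right) = \frac{75 i \sqrt{58}}{2}$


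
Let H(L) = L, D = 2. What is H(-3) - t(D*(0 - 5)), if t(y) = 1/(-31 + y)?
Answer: -122/41 ≈ -2.9756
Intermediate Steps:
H(-3) - t(D*(0 - 5)) = -3 - 1/(-31 + 2*(0 - 5)) = -3 - 1/(-31 + 2*(-5)) = -3 - 1/(-31 - 10) = -3 - 1/(-41) = -3 - 1*(-1/41) = -3 + 1/41 = -122/41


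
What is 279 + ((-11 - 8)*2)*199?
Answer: -7283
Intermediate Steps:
279 + ((-11 - 8)*2)*199 = 279 - 19*2*199 = 279 - 38*199 = 279 - 7562 = -7283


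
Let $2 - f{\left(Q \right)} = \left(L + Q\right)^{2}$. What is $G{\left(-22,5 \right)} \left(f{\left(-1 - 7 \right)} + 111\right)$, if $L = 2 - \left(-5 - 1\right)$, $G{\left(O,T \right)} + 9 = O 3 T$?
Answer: $-38307$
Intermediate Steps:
$G{\left(O,T \right)} = -9 + 3 O T$ ($G{\left(O,T \right)} = -9 + O 3 T = -9 + 3 O T$)
$L = 8$ ($L = 2 - -6 = 2 + 6 = 8$)
$f{\left(Q \right)} = 2 - \left(8 + Q\right)^{2}$
$G{\left(-22,5 \right)} \left(f{\left(-1 - 7 \right)} + 111\right) = \left(-9 + 3 \left(-22\right) 5\right) \left(\left(2 - \left(8 - 8\right)^{2}\right) + 111\right) = \left(-9 - 330\right) \left(\left(2 - \left(8 - 8\right)^{2}\right) + 111\right) = - 339 \left(\left(2 - 0^{2}\right) + 111\right) = - 339 \left(\left(2 - 0\right) + 111\right) = - 339 \left(\left(2 + 0\right) + 111\right) = - 339 \left(2 + 111\right) = \left(-339\right) 113 = -38307$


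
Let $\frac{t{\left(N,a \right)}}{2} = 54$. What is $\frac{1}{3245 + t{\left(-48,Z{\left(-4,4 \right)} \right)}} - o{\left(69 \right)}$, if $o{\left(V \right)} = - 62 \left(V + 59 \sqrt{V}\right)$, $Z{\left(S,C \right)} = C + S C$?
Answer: $\frac{14344135}{3353} + 3658 \sqrt{69} \approx 34664.0$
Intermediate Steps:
$Z{\left(S,C \right)} = C + C S$
$t{\left(N,a \right)} = 108$ ($t{\left(N,a \right)} = 2 \cdot 54 = 108$)
$o{\left(V \right)} = - 3658 \sqrt{V} - 62 V$
$\frac{1}{3245 + t{\left(-48,Z{\left(-4,4 \right)} \right)}} - o{\left(69 \right)} = \frac{1}{3245 + 108} - \left(- 3658 \sqrt{69} - 4278\right) = \frac{1}{3353} - \left(- 3658 \sqrt{69} - 4278\right) = \frac{1}{3353} - \left(-4278 - 3658 \sqrt{69}\right) = \frac{1}{3353} + \left(4278 + 3658 \sqrt{69}\right) = \frac{14344135}{3353} + 3658 \sqrt{69}$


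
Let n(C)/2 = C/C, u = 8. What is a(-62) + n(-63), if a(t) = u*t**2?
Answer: 30754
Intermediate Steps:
n(C) = 2 (n(C) = 2*(C/C) = 2*1 = 2)
a(t) = 8*t**2
a(-62) + n(-63) = 8*(-62)**2 + 2 = 8*3844 + 2 = 30752 + 2 = 30754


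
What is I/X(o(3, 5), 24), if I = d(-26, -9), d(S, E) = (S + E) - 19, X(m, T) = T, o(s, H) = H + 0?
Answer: -9/4 ≈ -2.2500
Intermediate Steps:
o(s, H) = H
d(S, E) = -19 + E + S (d(S, E) = (E + S) - 19 = -19 + E + S)
I = -54 (I = -19 - 9 - 26 = -54)
I/X(o(3, 5), 24) = -54/24 = -54*1/24 = -9/4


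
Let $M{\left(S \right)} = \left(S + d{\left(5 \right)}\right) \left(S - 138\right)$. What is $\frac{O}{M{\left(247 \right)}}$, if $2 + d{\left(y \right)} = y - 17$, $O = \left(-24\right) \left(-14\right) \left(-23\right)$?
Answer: $- \frac{7728}{25397} \approx -0.30429$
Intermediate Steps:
$O = -7728$ ($O = 336 \left(-23\right) = -7728$)
$d{\left(y \right)} = -19 + y$ ($d{\left(y \right)} = -2 + \left(y - 17\right) = -2 + \left(-17 + y\right) = -19 + y$)
$M{\left(S \right)} = \left(-138 + S\right) \left(-14 + S\right)$ ($M{\left(S \right)} = \left(S + \left(-19 + 5\right)\right) \left(S - 138\right) = \left(S - 14\right) \left(-138 + S\right) = \left(-14 + S\right) \left(-138 + S\right) = \left(-138 + S\right) \left(-14 + S\right)$)
$\frac{O}{M{\left(247 \right)}} = - \frac{7728}{1932 + 247^{2} - 37544} = - \frac{7728}{1932 + 61009 - 37544} = - \frac{7728}{25397}$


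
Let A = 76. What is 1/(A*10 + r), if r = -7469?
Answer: -1/6709 ≈ -0.00014905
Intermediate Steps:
1/(A*10 + r) = 1/(76*10 - 7469) = 1/(760 - 7469) = 1/(-6709) = -1/6709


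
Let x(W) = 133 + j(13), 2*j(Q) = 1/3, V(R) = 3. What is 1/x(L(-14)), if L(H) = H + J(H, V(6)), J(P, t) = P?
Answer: 6/799 ≈ 0.0075094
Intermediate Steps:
j(Q) = 1/6 (j(Q) = (1/2)/3 = (1/2)*(1/3) = 1/6)
L(H) = 2*H (L(H) = H + H = 2*H)
x(W) = 799/6 (x(W) = 133 + 1/6 = 799/6)
1/x(L(-14)) = 1/(799/6) = 6/799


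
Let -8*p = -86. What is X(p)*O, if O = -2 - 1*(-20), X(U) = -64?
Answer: -1152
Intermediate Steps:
p = 43/4 (p = -1/8*(-86) = 43/4 ≈ 10.750)
O = 18 (O = -2 + 20 = 18)
X(p)*O = -64*18 = -1152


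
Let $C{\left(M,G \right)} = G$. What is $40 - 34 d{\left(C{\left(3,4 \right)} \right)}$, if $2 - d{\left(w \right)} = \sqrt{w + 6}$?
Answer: $-28 + 34 \sqrt{10} \approx 79.517$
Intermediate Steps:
$d{\left(w \right)} = 2 - \sqrt{6 + w}$ ($d{\left(w \right)} = 2 - \sqrt{w + 6} = 2 - \sqrt{6 + w}$)
$40 - 34 d{\left(C{\left(3,4 \right)} \right)} = 40 - 34 \left(2 - \sqrt{6 + 4}\right) = 40 - 34 \left(2 - \sqrt{10}\right) = 40 - \left(68 - 34 \sqrt{10}\right) = -28 + 34 \sqrt{10}$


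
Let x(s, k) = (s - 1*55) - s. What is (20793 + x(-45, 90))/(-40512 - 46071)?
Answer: -20738/86583 ≈ -0.23952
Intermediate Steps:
x(s, k) = -55 (x(s, k) = (s - 55) - s = (-55 + s) - s = -55)
(20793 + x(-45, 90))/(-40512 - 46071) = (20793 - 55)/(-40512 - 46071) = 20738/(-86583) = 20738*(-1/86583) = -20738/86583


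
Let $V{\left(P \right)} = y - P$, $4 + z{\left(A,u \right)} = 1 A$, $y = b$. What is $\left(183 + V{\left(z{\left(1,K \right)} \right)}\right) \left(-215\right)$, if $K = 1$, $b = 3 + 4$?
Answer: $-41495$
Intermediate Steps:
$b = 7$
$y = 7$
$z{\left(A,u \right)} = -4 + A$ ($z{\left(A,u \right)} = -4 + 1 A = -4 + A$)
$V{\left(P \right)} = 7 - P$
$\left(183 + V{\left(z{\left(1,K \right)} \right)}\right) \left(-215\right) = \left(183 + \left(7 - \left(-4 + 1\right)\right)\right) \left(-215\right) = \left(183 + \left(7 - -3\right)\right) \left(-215\right) = \left(183 + \left(7 + 3\right)\right) \left(-215\right) = \left(183 + 10\right) \left(-215\right) = 193 \left(-215\right) = -41495$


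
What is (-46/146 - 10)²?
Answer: 567009/5329 ≈ 106.40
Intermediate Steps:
(-46/146 - 10)² = (-46*1/146 - 10)² = (-23/73 - 10)² = (-753/73)² = 567009/5329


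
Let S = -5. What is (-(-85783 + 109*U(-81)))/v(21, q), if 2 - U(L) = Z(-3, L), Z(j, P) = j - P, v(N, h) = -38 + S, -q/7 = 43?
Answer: -94067/43 ≈ -2187.6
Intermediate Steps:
q = -301 (q = -7*43 = -301)
v(N, h) = -43 (v(N, h) = -38 - 5 = -43)
U(L) = 5 + L (U(L) = 2 - (-3 - L) = 2 + (3 + L) = 5 + L)
(-(-85783 + 109*U(-81)))/v(21, q) = -109/(1/(-787 + (5 - 81)))/(-43) = -109/(1/(-787 - 76))*(-1/43) = -109/(1/(-863))*(-1/43) = -109/(-1/863)*(-1/43) = -109*(-863)*(-1/43) = 94067*(-1/43) = -94067/43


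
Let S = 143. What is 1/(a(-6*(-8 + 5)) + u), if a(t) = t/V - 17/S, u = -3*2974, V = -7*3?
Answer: -1001/8931899 ≈ -0.00011207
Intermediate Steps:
V = -21
u = -8922
a(t) = -17/143 - t/21 (a(t) = t/(-21) - 17/143 = t*(-1/21) - 17*1/143 = -t/21 - 17/143 = -17/143 - t/21)
1/(a(-6*(-8 + 5)) + u) = 1/((-17/143 - (-2)*(-8 + 5)/7) - 8922) = 1/((-17/143 - (-2)*(-3)/7) - 8922) = 1/((-17/143 - 1/21*18) - 8922) = 1/((-17/143 - 6/7) - 8922) = 1/(-977/1001 - 8922) = 1/(-8931899/1001) = -1001/8931899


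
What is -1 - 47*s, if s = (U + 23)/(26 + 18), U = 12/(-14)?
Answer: -7593/308 ≈ -24.653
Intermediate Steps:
U = -6/7 (U = 12*(-1/14) = -6/7 ≈ -0.85714)
s = 155/308 (s = (-6/7 + 23)/(26 + 18) = (155/7)/44 = (155/7)*(1/44) = 155/308 ≈ 0.50325)
-1 - 47*s = -1 - 47*155/308 = -1 - 7285/308 = -7593/308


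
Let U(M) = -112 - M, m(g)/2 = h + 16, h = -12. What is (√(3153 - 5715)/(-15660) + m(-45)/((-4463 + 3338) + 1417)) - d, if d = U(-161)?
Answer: -3575/73 - I*√2562/15660 ≈ -48.973 - 0.0032322*I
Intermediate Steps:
m(g) = 8 (m(g) = 2*(-12 + 16) = 2*4 = 8)
d = 49 (d = -112 - 1*(-161) = -112 + 161 = 49)
(√(3153 - 5715)/(-15660) + m(-45)/((-4463 + 3338) + 1417)) - d = (√(3153 - 5715)/(-15660) + 8/((-4463 + 3338) + 1417)) - 1*49 = (√(-2562)*(-1/15660) + 8/(-1125 + 1417)) - 49 = ((I*√2562)*(-1/15660) + 8/292) - 49 = (-I*√2562/15660 + 8*(1/292)) - 49 = (-I*√2562/15660 + 2/73) - 49 = (2/73 - I*√2562/15660) - 49 = -3575/73 - I*√2562/15660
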